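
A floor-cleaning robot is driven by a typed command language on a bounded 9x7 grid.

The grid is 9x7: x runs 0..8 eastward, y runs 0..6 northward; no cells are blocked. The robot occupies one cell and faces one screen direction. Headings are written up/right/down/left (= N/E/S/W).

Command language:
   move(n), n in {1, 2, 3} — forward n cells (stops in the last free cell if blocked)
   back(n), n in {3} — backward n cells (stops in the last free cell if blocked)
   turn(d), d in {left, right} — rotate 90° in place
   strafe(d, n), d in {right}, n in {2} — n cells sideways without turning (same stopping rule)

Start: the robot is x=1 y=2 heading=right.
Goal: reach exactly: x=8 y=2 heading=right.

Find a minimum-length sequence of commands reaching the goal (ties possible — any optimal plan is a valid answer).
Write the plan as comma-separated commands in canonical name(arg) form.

t0: x=1 y=2 heading=right
step 1 (move(1)): x=2 y=2 heading=right
step 2 (move(3)): x=5 y=2 heading=right
step 3 (move(3)): x=8 y=2 heading=right
minimal: 3 command(s), checked below 3.

move(1), move(3), move(3)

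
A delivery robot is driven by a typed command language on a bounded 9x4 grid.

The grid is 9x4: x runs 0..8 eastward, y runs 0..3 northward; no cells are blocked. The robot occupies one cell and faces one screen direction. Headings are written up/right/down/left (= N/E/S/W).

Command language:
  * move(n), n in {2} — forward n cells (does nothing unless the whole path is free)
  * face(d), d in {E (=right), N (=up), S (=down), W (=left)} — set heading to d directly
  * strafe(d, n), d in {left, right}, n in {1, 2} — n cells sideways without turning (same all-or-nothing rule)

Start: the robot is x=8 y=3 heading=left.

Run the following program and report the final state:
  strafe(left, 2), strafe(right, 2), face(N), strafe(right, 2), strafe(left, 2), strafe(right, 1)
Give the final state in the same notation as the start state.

x=7 y=3 heading=up

start: x=8 y=3 heading=left
[1] after strafe(left, 2): x=8 y=1 heading=left
[2] after strafe(right, 2): x=8 y=3 heading=left
[3] after face(N): x=8 y=3 heading=up
[4] after strafe(right, 2): x=8 y=3 heading=up
[5] after strafe(left, 2): x=6 y=3 heading=up
[6] after strafe(right, 1): x=7 y=3 heading=up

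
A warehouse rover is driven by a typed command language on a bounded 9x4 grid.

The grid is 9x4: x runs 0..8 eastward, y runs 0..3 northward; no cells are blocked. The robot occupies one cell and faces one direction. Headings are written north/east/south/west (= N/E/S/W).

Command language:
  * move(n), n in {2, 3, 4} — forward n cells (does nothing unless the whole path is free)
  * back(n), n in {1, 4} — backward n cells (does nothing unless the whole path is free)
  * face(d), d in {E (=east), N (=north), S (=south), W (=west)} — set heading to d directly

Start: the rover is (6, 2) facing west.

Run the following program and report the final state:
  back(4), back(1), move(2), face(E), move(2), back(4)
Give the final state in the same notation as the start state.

(3, 2) facing east

from: (6, 2) facing west
step 1 (back(4)): (6, 2) facing west
step 2 (back(1)): (7, 2) facing west
step 3 (move(2)): (5, 2) facing west
step 4 (face(E)): (5, 2) facing east
step 5 (move(2)): (7, 2) facing east
step 6 (back(4)): (3, 2) facing east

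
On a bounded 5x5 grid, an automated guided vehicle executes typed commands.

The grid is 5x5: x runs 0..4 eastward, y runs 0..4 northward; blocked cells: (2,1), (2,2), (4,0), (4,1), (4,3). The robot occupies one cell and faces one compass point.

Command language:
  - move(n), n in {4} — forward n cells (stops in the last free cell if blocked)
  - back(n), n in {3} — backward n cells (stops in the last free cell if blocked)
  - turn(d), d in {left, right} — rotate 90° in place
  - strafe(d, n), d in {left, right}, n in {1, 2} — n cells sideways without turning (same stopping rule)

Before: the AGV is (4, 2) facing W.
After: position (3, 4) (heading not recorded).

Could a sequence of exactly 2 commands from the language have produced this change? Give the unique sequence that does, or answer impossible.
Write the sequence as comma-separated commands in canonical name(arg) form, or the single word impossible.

move(4), strafe(right, 2)

key: move(4) is stopped early by the blocked cell at (2,2)
from: (4, 2) facing W
1. move(4) → (3, 2) facing W
2. strafe(right, 2) → (3, 4) facing W
no other 2-command option fits: unique.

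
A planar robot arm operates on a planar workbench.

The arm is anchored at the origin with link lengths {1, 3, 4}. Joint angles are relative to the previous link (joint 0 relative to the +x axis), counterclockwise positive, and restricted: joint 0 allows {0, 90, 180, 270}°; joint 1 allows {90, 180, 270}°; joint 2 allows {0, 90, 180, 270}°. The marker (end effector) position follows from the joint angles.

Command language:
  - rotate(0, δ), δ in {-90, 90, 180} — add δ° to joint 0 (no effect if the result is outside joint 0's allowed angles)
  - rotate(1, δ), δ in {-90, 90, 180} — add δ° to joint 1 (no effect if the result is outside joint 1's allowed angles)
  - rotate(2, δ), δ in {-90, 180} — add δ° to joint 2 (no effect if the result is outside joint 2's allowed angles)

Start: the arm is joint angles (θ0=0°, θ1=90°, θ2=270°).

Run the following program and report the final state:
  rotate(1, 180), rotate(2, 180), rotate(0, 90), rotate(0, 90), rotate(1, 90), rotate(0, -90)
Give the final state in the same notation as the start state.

joint angles (θ0=90°, θ1=270°, θ2=90°)

t0: joint angles (θ0=0°, θ1=90°, θ2=270°)
step 1 (rotate(1, 180)): joint angles (θ0=0°, θ1=270°, θ2=270°)
step 2 (rotate(2, 180)): joint angles (θ0=0°, θ1=270°, θ2=90°)
step 3 (rotate(0, 90)): joint angles (θ0=90°, θ1=270°, θ2=90°)
step 4 (rotate(0, 90)): joint angles (θ0=180°, θ1=270°, θ2=90°)
step 5 (rotate(1, 90)): joint angles (θ0=180°, θ1=270°, θ2=90°)
step 6 (rotate(0, -90)): joint angles (θ0=90°, θ1=270°, θ2=90°)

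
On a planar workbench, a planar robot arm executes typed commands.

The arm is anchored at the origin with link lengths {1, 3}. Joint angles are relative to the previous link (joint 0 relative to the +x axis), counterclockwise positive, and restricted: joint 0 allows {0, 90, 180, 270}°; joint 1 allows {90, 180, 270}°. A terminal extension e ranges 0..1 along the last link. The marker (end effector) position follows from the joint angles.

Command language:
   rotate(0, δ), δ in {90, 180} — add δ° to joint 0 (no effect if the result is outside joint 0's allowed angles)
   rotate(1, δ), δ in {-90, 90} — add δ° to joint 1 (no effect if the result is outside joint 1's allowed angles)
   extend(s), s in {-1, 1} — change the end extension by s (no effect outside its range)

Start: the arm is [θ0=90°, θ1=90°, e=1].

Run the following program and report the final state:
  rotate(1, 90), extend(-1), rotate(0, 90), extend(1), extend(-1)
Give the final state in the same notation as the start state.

[θ0=180°, θ1=180°, e=0]

t0: [θ0=90°, θ1=90°, e=1]
t=1 rotate(1, 90) ⇒ [θ0=90°, θ1=180°, e=1]
t=2 extend(-1) ⇒ [θ0=90°, θ1=180°, e=0]
t=3 rotate(0, 90) ⇒ [θ0=180°, θ1=180°, e=0]
t=4 extend(1) ⇒ [θ0=180°, θ1=180°, e=1]
t=5 extend(-1) ⇒ [θ0=180°, θ1=180°, e=0]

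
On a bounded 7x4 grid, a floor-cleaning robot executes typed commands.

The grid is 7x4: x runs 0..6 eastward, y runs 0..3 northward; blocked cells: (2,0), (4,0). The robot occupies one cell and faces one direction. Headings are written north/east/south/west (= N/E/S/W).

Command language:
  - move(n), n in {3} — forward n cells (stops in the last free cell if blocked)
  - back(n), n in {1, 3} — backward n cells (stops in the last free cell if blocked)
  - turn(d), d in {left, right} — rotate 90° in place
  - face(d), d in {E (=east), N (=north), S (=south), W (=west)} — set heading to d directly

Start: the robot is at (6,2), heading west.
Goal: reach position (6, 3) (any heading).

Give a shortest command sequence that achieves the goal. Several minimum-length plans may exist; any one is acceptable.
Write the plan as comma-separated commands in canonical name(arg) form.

turn(left), back(1)

from: at (6,2), heading west
t=1 turn(left) ⇒ at (6,2), heading south
t=2 back(1) ⇒ at (6,3), heading south
nothing shorter than 2 reaches the goal.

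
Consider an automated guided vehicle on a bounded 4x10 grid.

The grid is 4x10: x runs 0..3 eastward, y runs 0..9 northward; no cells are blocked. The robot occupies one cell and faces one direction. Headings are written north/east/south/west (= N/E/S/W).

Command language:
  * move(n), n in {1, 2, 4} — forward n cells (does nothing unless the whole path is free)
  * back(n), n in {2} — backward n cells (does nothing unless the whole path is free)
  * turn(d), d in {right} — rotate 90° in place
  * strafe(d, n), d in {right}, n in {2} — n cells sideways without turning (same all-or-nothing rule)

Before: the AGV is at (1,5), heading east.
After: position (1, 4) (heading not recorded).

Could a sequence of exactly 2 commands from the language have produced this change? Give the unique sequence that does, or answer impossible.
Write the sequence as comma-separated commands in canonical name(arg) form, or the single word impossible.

turn(right), move(1)

key: order matters: swapping turn(right) and move(1) lands elsewhere
from: at (1,5), heading east
step 1 (turn(right)): at (1,5), heading south
step 2 (move(1)): at (1,4), heading south
no rival 2-sequence matches.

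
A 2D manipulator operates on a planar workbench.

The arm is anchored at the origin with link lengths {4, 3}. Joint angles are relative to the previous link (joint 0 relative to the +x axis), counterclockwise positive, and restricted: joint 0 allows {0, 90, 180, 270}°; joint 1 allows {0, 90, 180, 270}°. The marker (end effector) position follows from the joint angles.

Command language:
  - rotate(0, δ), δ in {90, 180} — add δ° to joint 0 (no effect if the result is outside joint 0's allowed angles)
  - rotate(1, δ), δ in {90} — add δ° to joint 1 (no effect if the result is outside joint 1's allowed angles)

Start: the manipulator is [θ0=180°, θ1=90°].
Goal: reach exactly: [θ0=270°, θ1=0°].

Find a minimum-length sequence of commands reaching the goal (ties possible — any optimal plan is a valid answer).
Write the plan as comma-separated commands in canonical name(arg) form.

t0: [θ0=180°, θ1=90°]
t=1 rotate(0, 90) ⇒ [θ0=270°, θ1=90°]
t=2 rotate(1, 90) ⇒ [θ0=270°, θ1=180°]
t=3 rotate(1, 90) ⇒ [θ0=270°, θ1=270°]
t=4 rotate(1, 90) ⇒ [θ0=270°, θ1=0°]
shorter routes all fall short; 4 is best.

rotate(0, 90), rotate(1, 90), rotate(1, 90), rotate(1, 90)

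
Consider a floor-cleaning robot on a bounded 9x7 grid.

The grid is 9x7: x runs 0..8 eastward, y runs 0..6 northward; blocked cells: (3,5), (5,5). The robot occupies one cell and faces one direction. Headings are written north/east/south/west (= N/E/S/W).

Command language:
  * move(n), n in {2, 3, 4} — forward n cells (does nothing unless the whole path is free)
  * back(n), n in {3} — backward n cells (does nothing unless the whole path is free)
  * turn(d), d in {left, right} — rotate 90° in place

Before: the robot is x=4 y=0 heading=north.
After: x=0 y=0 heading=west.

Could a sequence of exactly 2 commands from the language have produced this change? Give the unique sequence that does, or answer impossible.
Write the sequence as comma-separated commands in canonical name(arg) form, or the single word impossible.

key: position moved to (0,0) AND the heading swung to W — translation plus rotation needed
start: x=4 y=0 heading=north
step 1 (turn(left)): x=4 y=0 heading=west
step 2 (move(4)): x=0 y=0 heading=west
no rival 2-sequence matches.

turn(left), move(4)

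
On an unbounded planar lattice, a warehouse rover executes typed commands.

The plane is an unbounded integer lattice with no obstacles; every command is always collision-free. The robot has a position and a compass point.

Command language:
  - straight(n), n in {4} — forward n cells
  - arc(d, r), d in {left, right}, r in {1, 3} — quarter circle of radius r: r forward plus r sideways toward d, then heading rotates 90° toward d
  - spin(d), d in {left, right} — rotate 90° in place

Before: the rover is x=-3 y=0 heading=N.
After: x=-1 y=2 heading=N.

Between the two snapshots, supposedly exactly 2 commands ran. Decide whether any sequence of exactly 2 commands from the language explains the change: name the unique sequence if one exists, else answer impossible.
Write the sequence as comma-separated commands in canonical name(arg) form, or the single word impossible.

arc(right, 1), arc(left, 1)

key: order matters: swapping arc(right, 1) and arc(left, 1) lands elsewhere
t0: x=-3 y=0 heading=N
[1] after arc(right, 1): x=-2 y=1 heading=E
[2] after arc(left, 1): x=-1 y=2 heading=N
uniquely the one of 49 2-step routes that fits.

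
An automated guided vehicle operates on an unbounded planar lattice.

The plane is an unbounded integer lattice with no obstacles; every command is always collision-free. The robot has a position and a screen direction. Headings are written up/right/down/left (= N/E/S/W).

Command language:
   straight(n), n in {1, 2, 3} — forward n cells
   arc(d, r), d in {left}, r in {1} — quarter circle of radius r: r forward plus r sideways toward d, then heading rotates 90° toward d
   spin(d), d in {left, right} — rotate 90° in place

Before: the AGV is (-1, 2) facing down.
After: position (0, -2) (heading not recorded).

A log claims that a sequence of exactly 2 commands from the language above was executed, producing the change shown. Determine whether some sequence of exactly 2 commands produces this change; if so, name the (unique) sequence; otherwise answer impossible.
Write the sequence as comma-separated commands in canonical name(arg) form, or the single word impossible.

straight(3), arc(left, 1)

key: order matters: swapping straight(3) and arc(left, 1) lands elsewhere
from: (-1, 2) facing down
step 1 (straight(3)): (-1, -1) facing down
step 2 (arc(left, 1)): (0, -2) facing right
no other 2-command option fits: unique.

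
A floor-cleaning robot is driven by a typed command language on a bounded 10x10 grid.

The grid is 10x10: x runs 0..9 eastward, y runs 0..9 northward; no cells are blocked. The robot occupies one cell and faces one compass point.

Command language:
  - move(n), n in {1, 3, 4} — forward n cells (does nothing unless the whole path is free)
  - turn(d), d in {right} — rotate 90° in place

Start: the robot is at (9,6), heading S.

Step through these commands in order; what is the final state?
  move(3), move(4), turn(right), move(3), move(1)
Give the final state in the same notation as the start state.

t0: at (9,6), heading S
t=1 move(3) ⇒ at (9,3), heading S
t=2 move(4) ⇒ at (9,3), heading S
t=3 turn(right) ⇒ at (9,3), heading W
t=4 move(3) ⇒ at (6,3), heading W
t=5 move(1) ⇒ at (5,3), heading W

at (5,3), heading W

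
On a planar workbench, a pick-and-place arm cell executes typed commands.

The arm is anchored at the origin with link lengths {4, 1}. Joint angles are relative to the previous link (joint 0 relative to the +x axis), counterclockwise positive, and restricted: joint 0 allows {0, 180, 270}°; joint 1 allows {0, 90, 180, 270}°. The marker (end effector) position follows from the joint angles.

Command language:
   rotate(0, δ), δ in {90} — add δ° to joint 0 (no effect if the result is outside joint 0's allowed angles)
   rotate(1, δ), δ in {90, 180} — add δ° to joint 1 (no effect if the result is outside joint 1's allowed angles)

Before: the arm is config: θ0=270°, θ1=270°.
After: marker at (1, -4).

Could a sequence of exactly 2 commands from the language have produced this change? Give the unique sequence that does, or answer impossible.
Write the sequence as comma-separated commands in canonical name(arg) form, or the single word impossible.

t0: config: θ0=270°, θ1=270°
step 1 (rotate(1, 90)): config: θ0=270°, θ1=0°
step 2 (rotate(1, 90)): config: θ0=270°, θ1=90°
uniquely the one of 9 2-step routes that fits.

rotate(1, 90), rotate(1, 90)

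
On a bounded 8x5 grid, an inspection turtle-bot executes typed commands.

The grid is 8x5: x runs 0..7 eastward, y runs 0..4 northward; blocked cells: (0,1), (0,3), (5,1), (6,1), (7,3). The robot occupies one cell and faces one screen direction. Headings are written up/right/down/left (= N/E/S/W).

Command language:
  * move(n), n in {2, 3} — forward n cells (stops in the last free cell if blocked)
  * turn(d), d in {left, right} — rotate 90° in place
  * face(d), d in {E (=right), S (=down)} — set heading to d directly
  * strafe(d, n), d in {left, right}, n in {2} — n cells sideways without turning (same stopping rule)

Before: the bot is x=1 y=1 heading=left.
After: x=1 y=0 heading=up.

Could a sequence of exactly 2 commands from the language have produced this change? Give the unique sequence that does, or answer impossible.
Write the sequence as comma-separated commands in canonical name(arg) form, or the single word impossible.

key: strafe(left, 2) runs into the grid edge before its full distance
initial: x=1 y=1 heading=left
1. strafe(left, 2) → x=1 y=0 heading=left
2. turn(right) → x=1 y=0 heading=up
all 64 alternatives checked — unique.

strafe(left, 2), turn(right)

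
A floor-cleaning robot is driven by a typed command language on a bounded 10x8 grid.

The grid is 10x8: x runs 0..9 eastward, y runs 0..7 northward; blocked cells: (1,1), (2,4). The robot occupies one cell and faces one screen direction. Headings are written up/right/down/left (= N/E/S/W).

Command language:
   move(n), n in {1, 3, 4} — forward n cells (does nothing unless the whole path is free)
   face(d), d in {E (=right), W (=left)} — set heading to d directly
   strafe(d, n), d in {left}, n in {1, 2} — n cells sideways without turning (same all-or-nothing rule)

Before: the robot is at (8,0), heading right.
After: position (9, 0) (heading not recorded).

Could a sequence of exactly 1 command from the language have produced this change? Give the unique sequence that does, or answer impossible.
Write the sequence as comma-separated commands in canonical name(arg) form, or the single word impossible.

move(1)

begin: at (8,0), heading right
step 1 (move(1)): at (9,0), heading right
no other 1-command option fits: unique.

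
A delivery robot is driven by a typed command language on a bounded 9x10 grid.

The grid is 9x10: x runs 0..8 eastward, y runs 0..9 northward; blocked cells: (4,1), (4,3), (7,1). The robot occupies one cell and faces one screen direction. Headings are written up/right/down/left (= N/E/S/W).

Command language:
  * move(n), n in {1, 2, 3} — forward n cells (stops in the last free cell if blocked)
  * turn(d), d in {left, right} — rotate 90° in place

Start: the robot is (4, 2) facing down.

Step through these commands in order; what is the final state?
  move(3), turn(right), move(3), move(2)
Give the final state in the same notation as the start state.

(0, 2) facing left

initial: (4, 2) facing down
1. move(3) → (4, 2) facing down
2. turn(right) → (4, 2) facing left
3. move(3) → (1, 2) facing left
4. move(2) → (0, 2) facing left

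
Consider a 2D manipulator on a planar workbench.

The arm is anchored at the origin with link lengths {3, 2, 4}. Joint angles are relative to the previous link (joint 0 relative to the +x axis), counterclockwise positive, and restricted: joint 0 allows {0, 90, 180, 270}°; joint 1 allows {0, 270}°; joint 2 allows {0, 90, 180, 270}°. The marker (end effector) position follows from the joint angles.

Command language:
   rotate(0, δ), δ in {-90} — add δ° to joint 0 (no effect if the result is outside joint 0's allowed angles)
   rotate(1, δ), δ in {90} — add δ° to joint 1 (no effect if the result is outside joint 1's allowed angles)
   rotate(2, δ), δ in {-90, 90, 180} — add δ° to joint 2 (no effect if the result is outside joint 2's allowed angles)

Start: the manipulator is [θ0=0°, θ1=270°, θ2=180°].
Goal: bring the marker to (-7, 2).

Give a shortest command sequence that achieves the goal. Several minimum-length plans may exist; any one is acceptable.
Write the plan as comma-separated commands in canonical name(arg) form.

t0: [θ0=0°, θ1=270°, θ2=180°]
t=1 rotate(2, -90) ⇒ [θ0=0°, θ1=270°, θ2=90°]
t=2 rotate(0, -90) ⇒ [θ0=270°, θ1=270°, θ2=90°]
t=3 rotate(0, -90) ⇒ [θ0=180°, θ1=270°, θ2=90°]
nothing shorter than 3 reaches the goal.

rotate(2, -90), rotate(0, -90), rotate(0, -90)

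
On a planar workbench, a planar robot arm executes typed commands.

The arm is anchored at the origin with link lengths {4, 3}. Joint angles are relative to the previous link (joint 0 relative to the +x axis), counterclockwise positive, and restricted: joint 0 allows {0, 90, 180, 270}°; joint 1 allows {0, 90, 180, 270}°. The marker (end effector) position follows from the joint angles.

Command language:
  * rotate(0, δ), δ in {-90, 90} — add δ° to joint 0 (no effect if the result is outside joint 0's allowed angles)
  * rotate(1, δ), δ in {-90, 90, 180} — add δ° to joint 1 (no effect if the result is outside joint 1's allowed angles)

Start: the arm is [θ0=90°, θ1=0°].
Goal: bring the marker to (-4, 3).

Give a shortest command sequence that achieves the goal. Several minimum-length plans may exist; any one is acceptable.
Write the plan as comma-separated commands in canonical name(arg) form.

rotate(1, -90), rotate(0, 90)

start: [θ0=90°, θ1=0°]
[1] after rotate(1, -90): [θ0=90°, θ1=270°]
[2] after rotate(0, 90): [θ0=180°, θ1=270°]
nothing shorter than 2 reaches the goal.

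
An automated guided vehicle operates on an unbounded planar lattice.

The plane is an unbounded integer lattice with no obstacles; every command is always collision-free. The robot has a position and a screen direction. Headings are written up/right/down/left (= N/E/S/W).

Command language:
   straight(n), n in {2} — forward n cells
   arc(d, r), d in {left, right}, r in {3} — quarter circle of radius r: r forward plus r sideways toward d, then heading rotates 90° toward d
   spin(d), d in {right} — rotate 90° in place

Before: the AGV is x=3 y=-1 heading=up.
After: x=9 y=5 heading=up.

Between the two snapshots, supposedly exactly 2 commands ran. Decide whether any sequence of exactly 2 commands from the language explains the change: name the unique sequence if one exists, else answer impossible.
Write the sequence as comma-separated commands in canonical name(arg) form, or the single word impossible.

key: running arc(left, 3) before arc(right, 3) would end elsewhere — order is forced
t0: x=3 y=-1 heading=up
step 1 (arc(right, 3)): x=6 y=2 heading=right
step 2 (arc(left, 3)): x=9 y=5 heading=up
no other 2-command option fits: unique.

arc(right, 3), arc(left, 3)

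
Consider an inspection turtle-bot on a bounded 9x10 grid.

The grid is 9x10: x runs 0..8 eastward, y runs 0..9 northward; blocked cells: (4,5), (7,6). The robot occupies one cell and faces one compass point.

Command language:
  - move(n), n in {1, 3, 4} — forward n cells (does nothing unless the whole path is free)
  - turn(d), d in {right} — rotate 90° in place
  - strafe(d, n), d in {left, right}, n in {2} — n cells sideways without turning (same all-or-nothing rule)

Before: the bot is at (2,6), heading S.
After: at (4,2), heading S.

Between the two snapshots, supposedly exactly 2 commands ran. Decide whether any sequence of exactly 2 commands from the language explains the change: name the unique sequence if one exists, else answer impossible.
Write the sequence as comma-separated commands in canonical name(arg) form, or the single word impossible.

move(4), strafe(left, 2)

key: heading stays S — no command in the sequence turns
from: at (2,6), heading S
[1] after move(4): at (2,2), heading S
[2] after strafe(left, 2): at (4,2), heading S
all 36 alternatives checked — unique.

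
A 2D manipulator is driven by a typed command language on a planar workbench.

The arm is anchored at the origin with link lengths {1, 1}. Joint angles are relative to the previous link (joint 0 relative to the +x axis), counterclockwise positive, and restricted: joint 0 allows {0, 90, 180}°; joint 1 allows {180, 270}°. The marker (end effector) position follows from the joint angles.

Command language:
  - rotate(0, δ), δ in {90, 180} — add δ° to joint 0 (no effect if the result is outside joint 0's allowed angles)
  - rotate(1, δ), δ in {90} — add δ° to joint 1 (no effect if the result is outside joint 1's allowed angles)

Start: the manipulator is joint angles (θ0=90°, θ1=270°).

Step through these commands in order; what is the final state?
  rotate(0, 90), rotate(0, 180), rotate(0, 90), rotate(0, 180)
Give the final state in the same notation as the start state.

start: joint angles (θ0=90°, θ1=270°)
[1] after rotate(0, 90): joint angles (θ0=180°, θ1=270°)
[2] after rotate(0, 180): joint angles (θ0=0°, θ1=270°)
[3] after rotate(0, 90): joint angles (θ0=90°, θ1=270°)
[4] after rotate(0, 180): joint angles (θ0=90°, θ1=270°)

joint angles (θ0=90°, θ1=270°)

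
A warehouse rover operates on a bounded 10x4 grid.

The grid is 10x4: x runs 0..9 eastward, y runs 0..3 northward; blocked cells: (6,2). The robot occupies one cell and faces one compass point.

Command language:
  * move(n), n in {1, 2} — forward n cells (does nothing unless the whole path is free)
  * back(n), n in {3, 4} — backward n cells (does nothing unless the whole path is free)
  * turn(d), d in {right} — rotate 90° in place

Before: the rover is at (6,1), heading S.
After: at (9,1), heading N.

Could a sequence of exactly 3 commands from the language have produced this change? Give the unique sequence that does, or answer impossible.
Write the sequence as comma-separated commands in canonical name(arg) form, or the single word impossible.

turn(right), back(3), turn(right)

key: cell and facing (now N) both changed — the 3 commands mix motion and turning
t0: at (6,1), heading S
t=1 turn(right) ⇒ at (6,1), heading W
t=2 back(3) ⇒ at (9,1), heading W
t=3 turn(right) ⇒ at (9,1), heading N
no rival 3-sequence matches.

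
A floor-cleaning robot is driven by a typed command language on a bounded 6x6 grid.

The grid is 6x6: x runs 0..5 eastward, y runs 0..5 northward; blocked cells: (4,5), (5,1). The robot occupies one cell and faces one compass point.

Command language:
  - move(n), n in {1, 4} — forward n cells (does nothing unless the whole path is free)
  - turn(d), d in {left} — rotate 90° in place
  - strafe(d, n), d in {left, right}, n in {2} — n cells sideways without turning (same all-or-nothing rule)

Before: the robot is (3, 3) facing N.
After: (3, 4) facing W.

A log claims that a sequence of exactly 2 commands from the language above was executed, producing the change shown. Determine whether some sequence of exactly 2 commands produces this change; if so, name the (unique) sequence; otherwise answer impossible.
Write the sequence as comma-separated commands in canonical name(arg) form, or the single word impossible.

key: running turn(left) before move(1) would end elsewhere — order is forced
from: (3, 3) facing N
1. move(1) → (3, 4) facing N
2. turn(left) → (3, 4) facing W
all 25 alternatives checked — unique.

move(1), turn(left)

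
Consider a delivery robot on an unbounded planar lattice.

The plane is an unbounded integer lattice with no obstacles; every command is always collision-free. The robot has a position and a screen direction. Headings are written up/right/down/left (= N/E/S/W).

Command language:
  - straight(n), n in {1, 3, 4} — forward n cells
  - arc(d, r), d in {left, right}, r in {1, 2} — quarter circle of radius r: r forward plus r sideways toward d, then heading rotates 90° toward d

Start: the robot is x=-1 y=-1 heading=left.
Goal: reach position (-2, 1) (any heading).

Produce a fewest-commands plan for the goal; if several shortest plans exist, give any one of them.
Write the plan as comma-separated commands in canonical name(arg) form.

initial: x=-1 y=-1 heading=left
t=1 arc(right, 1) ⇒ x=-2 y=0 heading=up
t=2 straight(1) ⇒ x=-2 y=1 heading=up
no 1-step plan works, so 2 is optimal.

arc(right, 1), straight(1)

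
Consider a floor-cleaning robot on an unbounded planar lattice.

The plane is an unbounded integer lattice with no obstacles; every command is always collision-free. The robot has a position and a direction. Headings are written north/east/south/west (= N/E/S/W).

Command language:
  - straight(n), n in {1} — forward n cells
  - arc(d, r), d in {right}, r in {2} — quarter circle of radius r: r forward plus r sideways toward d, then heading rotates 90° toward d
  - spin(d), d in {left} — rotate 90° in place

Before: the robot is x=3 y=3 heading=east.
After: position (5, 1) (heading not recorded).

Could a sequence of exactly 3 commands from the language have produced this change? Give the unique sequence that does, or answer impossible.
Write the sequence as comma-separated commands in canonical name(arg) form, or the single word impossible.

arc(right, 2), spin(left), spin(left)

key: order matters: swapping arc(right, 2) and spin(left) lands elsewhere
t0: x=3 y=3 heading=east
step 1 (arc(right, 2)): x=5 y=1 heading=south
step 2 (spin(left)): x=5 y=1 heading=east
step 3 (spin(left)): x=5 y=1 heading=north
no rival 3-sequence matches.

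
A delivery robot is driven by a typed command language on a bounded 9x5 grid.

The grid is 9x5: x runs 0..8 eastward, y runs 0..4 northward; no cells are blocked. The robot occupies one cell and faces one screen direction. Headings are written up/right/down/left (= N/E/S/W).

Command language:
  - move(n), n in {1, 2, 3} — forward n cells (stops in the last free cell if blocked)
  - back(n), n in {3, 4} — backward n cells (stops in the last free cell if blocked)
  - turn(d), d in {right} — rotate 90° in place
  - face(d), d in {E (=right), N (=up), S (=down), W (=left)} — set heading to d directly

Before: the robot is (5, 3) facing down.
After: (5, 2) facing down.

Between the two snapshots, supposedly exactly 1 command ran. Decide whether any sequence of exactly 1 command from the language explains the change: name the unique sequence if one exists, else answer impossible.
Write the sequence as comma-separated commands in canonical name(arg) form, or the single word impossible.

key: still facing S — the one step turns nothing
t0: (5, 3) facing down
t=1 move(1) ⇒ (5, 2) facing down
all 10 alternatives checked — unique.

move(1)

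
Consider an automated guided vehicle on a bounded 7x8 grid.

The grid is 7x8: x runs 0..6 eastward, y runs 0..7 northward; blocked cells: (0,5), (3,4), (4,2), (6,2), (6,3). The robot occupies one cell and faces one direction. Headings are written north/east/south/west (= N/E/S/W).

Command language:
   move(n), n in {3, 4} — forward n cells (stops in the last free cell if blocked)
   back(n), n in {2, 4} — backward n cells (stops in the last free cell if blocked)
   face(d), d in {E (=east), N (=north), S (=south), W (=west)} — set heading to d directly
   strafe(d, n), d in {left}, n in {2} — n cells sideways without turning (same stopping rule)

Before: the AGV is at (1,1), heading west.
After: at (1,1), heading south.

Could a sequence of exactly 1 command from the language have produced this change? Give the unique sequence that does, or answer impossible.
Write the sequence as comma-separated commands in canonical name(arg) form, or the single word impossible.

key: parked at (1,1) the whole time — nothing moves the robot
from: at (1,1), heading west
step 1 (face(S)): at (1,1), heading south
uniquely the one of 9 1-step routes that fits.

face(S)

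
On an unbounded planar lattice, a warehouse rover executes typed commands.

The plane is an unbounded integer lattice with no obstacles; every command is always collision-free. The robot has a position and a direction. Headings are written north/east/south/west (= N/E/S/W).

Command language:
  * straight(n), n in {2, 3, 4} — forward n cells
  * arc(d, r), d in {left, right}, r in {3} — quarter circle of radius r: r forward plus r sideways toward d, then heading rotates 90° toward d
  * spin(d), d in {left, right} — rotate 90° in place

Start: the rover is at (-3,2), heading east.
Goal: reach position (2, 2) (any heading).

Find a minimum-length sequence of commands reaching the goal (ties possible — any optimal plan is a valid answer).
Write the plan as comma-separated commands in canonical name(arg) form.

straight(2), straight(3)

start: at (-3,2), heading east
t=1 straight(2) ⇒ at (-1,2), heading east
t=2 straight(3) ⇒ at (2,2), heading east
no 1-step plan works, so 2 is optimal.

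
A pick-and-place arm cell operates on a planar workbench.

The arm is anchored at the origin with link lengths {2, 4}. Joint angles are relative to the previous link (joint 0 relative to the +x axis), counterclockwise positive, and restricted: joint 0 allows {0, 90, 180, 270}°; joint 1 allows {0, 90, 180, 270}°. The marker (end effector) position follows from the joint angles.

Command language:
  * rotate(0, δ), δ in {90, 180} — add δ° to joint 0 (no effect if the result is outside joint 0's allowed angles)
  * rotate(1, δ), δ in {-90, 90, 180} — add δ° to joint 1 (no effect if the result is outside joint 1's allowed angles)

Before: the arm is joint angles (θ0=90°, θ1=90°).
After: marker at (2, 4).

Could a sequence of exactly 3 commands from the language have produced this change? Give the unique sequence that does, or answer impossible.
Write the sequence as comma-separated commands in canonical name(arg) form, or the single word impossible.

rotate(0, 90), rotate(0, 90), rotate(0, 90)

initial: joint angles (θ0=90°, θ1=90°)
1. rotate(0, 90) → joint angles (θ0=180°, θ1=90°)
2. rotate(0, 90) → joint angles (θ0=270°, θ1=90°)
3. rotate(0, 90) → joint angles (θ0=0°, θ1=90°)
no rival 3-sequence matches.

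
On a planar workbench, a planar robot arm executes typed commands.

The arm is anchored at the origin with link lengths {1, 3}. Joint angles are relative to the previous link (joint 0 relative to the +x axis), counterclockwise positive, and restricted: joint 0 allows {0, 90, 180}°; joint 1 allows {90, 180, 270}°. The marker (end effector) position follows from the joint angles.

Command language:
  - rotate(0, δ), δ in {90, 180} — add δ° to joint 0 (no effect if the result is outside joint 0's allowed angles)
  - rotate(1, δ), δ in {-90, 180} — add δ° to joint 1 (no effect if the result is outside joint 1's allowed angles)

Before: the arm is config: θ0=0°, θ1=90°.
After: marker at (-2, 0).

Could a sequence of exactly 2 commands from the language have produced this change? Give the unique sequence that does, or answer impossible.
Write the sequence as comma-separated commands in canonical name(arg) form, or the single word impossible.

key: running rotate(1, -90) before rotate(1, 180) would end elsewhere — order is forced
start: config: θ0=0°, θ1=90°
step 1 (rotate(1, 180)): config: θ0=0°, θ1=270°
step 2 (rotate(1, -90)): config: θ0=0°, θ1=180°
no other 2-command option fits: unique.

rotate(1, 180), rotate(1, -90)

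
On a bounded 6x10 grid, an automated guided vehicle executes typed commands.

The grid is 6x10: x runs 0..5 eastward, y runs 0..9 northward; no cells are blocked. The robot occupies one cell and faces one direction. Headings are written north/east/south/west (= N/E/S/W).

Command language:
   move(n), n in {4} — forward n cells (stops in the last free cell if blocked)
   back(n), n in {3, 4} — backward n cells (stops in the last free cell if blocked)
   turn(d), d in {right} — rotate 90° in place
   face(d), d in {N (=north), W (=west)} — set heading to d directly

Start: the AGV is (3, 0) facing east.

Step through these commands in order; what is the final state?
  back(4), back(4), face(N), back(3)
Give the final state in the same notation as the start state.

(0, 0) facing north

start: (3, 0) facing east
step 1 (back(4)): (0, 0) facing east
step 2 (back(4)): (0, 0) facing east
step 3 (face(N)): (0, 0) facing north
step 4 (back(3)): (0, 0) facing north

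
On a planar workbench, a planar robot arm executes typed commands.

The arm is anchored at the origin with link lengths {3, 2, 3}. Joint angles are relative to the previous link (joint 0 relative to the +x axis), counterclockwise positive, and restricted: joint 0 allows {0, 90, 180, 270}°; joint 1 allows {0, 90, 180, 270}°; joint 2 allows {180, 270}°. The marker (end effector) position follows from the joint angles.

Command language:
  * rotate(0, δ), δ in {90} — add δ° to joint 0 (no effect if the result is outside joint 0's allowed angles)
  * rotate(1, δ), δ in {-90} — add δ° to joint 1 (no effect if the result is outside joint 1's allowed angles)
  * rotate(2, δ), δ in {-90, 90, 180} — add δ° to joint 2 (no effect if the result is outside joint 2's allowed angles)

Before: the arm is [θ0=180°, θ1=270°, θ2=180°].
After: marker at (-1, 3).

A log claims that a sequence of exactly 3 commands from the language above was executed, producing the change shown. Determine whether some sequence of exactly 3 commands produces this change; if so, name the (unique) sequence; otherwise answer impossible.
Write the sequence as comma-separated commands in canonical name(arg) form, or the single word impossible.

t0: [θ0=180°, θ1=270°, θ2=180°]
[1] after rotate(0, 90): [θ0=270°, θ1=270°, θ2=180°]
[2] after rotate(0, 90): [θ0=0°, θ1=270°, θ2=180°]
[3] after rotate(0, 90): [θ0=90°, θ1=270°, θ2=180°]
uniquely the one of 125 3-step routes that fits.

rotate(0, 90), rotate(0, 90), rotate(0, 90)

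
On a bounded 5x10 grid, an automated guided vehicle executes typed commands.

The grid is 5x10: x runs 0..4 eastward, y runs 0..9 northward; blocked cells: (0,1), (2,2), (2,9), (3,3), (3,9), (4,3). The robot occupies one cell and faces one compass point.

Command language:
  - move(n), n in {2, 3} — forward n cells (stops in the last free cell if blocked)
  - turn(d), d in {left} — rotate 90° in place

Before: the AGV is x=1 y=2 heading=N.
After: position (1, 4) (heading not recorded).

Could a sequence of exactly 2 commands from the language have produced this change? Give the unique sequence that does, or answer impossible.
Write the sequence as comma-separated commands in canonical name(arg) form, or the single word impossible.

move(2), turn(left)

key: running turn(left) before move(2) would end elsewhere — order is forced
from: x=1 y=2 heading=N
step 1 (move(2)): x=1 y=4 heading=N
step 2 (turn(left)): x=1 y=4 heading=W
no rival 2-sequence matches.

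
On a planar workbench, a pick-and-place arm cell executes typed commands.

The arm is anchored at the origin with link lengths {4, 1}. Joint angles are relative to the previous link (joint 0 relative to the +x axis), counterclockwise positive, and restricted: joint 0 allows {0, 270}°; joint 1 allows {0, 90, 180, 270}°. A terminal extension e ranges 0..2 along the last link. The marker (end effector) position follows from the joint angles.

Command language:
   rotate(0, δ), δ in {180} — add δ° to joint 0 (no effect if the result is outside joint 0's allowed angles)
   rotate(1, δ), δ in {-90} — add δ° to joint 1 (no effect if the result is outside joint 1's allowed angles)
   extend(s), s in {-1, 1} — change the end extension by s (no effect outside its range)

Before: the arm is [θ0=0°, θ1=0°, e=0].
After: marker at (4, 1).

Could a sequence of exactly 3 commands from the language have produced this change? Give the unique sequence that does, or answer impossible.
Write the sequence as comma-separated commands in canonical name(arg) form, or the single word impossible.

start: [θ0=0°, θ1=0°, e=0]
[1] after rotate(1, -90): [θ0=0°, θ1=270°, e=0]
[2] after rotate(1, -90): [θ0=0°, θ1=180°, e=0]
[3] after rotate(1, -90): [θ0=0°, θ1=90°, e=0]
no other 3-command option fits: unique.

rotate(1, -90), rotate(1, -90), rotate(1, -90)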